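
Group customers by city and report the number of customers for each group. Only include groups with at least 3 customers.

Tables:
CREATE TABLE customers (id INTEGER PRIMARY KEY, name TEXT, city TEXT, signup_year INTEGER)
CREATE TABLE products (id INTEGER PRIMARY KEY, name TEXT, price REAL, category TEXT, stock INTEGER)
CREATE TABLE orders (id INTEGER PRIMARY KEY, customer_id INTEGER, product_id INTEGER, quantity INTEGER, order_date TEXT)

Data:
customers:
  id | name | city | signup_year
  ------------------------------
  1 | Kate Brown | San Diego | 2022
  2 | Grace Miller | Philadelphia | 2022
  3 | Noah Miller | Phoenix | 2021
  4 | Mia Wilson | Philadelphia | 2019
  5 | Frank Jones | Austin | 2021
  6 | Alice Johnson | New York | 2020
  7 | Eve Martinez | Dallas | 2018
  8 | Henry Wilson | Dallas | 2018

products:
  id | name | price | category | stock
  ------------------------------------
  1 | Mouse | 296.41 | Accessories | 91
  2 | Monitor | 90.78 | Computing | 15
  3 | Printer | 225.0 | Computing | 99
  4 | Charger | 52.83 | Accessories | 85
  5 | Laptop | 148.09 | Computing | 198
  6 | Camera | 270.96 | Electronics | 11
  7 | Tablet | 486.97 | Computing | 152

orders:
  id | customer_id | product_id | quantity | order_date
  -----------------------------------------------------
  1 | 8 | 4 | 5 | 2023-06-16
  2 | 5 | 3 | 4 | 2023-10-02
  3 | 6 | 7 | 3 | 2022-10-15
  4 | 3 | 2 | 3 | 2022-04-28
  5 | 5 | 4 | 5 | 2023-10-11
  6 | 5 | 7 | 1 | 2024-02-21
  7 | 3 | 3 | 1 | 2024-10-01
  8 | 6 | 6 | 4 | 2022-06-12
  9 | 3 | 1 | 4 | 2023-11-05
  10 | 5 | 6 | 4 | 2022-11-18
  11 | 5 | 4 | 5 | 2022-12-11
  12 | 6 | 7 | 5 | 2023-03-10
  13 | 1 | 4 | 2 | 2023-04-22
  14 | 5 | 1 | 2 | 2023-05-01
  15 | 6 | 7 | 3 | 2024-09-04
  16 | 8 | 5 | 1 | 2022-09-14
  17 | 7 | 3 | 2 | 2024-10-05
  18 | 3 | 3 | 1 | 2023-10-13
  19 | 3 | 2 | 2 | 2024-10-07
SELECT city, COUNT(*) AS n FROM customers GROUP BY city HAVING COUNT(*) >= 3

Execution result:
(no rows)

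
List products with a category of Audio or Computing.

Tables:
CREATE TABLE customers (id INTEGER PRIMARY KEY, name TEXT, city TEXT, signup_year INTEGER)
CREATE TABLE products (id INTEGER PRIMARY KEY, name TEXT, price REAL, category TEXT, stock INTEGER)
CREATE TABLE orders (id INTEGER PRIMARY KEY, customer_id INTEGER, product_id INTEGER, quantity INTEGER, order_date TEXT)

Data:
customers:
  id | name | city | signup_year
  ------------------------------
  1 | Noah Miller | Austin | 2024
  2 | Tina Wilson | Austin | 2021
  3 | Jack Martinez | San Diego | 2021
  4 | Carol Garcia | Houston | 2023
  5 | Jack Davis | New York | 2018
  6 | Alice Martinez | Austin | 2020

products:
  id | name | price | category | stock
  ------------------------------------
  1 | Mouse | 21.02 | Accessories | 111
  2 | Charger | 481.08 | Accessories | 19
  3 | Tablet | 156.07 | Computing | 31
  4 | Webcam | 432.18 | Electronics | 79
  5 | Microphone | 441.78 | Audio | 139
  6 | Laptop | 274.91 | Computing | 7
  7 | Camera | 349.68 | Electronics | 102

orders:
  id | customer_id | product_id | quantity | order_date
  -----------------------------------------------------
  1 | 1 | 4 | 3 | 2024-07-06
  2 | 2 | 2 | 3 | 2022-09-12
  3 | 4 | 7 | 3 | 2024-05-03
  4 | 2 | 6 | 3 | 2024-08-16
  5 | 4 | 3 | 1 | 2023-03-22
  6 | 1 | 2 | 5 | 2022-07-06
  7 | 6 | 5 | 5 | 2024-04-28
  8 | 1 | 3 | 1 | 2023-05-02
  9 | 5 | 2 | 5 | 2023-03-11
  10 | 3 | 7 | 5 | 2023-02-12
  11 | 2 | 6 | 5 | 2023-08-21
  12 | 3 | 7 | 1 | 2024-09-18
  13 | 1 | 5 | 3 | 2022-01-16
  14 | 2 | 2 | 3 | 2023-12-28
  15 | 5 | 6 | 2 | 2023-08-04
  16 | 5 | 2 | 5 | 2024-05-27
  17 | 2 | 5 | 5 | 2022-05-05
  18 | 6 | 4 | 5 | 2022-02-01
SELECT name, category FROM products WHERE category IN ('Audio', 'Computing')

Execution result:
name | category
Tablet | Computing
Microphone | Audio
Laptop | Computing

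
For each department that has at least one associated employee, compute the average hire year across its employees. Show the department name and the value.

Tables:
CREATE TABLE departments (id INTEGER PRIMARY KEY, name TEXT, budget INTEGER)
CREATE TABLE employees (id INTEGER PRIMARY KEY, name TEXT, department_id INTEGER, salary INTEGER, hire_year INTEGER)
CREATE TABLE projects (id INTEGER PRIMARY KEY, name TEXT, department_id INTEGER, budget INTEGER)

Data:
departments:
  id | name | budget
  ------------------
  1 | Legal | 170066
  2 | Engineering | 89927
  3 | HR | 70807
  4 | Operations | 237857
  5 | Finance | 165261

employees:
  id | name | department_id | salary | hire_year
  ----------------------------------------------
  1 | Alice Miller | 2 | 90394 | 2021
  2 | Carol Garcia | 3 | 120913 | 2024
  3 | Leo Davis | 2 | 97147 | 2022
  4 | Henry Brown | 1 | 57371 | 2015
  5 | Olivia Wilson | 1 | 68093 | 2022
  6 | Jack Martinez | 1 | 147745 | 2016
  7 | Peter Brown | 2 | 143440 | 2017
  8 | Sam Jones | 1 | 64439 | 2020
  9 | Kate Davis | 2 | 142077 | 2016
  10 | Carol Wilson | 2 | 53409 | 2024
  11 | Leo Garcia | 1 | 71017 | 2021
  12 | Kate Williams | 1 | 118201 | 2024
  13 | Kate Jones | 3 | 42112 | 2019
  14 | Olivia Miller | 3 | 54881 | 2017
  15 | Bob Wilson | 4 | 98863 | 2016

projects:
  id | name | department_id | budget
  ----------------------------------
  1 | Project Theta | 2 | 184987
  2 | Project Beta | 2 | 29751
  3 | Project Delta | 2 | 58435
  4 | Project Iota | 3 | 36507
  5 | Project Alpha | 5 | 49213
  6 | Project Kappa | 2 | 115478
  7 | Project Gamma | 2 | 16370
SELECT p.name, AVG(c.hire_year) AS avg_hire_year FROM employees c JOIN departments p ON c.department_id = p.id GROUP BY p.id, p.name

Execution result:
name | avg_hire_year
Legal | 2019.67
Engineering | 2020.00
HR | 2020.00
Operations | 2016.00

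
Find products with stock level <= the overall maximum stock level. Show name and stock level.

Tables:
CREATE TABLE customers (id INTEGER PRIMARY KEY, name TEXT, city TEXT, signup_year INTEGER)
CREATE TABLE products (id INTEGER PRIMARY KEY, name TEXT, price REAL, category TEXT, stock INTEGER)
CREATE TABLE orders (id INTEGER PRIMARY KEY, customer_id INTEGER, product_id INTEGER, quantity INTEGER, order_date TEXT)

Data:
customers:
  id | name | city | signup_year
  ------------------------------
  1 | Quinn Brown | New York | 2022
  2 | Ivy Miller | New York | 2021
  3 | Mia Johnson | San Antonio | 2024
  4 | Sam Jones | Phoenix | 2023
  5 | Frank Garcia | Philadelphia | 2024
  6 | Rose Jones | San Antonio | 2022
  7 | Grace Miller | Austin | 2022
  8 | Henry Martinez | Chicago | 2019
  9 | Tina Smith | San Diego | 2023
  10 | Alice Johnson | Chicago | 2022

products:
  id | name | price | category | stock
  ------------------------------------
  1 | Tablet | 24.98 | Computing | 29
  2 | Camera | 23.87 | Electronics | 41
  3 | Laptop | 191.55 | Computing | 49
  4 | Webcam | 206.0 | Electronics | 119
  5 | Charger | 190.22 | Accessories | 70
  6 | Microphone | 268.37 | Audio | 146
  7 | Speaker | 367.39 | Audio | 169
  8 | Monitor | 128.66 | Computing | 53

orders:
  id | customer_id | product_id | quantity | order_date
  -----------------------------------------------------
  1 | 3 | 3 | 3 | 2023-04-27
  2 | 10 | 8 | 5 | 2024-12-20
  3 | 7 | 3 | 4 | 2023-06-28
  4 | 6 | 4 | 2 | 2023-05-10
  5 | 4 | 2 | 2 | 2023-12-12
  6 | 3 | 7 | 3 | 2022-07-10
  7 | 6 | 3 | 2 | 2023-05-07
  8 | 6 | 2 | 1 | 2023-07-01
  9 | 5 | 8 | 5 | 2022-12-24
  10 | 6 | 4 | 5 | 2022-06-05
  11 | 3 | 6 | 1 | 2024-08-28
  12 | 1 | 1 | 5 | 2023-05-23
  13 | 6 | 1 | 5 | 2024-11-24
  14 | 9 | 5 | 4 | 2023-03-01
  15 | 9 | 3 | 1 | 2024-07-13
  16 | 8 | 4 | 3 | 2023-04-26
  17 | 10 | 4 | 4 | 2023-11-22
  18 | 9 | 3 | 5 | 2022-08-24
SELECT name, stock FROM products WHERE stock <= (SELECT MAX(stock) FROM products)

Execution result:
name | stock
Tablet | 29
Camera | 41
Laptop | 49
Webcam | 119
Charger | 70
Microphone | 146
Speaker | 169
Monitor | 53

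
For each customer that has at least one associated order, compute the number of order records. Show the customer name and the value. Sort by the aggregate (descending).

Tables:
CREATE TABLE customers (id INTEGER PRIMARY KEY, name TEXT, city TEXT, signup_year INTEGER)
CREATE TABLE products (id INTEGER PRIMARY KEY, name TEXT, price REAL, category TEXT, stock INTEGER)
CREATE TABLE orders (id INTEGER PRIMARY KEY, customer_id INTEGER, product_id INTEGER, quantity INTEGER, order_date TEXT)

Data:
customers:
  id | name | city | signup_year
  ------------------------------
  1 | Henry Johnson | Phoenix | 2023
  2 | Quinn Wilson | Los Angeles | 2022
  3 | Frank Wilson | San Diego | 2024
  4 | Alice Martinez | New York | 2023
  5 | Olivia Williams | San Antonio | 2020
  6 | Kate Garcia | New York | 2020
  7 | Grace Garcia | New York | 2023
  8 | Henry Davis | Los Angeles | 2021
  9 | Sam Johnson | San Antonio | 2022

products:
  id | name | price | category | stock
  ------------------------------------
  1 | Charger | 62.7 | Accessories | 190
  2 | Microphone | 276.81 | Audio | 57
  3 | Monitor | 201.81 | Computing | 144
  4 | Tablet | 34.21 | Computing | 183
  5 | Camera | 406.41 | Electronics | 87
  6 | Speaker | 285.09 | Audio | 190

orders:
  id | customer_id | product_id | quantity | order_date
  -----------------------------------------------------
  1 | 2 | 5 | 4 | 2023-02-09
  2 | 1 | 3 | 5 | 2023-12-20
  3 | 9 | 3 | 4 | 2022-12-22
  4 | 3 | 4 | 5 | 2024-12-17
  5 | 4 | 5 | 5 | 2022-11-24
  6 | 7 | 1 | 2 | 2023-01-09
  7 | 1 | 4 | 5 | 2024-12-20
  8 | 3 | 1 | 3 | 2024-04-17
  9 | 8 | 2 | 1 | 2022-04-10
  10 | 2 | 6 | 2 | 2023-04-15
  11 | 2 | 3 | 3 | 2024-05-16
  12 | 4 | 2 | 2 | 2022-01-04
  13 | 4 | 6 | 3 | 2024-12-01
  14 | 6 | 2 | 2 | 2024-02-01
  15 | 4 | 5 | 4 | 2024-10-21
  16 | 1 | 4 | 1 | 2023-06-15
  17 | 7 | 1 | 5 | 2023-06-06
SELECT p.name, COUNT(*) AS n FROM orders c JOIN customers p ON c.customer_id = p.id GROUP BY p.id, p.name ORDER BY n DESC

Execution result:
name | n
Alice Martinez | 4
Henry Johnson | 3
Quinn Wilson | 3
Frank Wilson | 2
Grace Garcia | 2
Kate Garcia | 1
Henry Davis | 1
Sam Johnson | 1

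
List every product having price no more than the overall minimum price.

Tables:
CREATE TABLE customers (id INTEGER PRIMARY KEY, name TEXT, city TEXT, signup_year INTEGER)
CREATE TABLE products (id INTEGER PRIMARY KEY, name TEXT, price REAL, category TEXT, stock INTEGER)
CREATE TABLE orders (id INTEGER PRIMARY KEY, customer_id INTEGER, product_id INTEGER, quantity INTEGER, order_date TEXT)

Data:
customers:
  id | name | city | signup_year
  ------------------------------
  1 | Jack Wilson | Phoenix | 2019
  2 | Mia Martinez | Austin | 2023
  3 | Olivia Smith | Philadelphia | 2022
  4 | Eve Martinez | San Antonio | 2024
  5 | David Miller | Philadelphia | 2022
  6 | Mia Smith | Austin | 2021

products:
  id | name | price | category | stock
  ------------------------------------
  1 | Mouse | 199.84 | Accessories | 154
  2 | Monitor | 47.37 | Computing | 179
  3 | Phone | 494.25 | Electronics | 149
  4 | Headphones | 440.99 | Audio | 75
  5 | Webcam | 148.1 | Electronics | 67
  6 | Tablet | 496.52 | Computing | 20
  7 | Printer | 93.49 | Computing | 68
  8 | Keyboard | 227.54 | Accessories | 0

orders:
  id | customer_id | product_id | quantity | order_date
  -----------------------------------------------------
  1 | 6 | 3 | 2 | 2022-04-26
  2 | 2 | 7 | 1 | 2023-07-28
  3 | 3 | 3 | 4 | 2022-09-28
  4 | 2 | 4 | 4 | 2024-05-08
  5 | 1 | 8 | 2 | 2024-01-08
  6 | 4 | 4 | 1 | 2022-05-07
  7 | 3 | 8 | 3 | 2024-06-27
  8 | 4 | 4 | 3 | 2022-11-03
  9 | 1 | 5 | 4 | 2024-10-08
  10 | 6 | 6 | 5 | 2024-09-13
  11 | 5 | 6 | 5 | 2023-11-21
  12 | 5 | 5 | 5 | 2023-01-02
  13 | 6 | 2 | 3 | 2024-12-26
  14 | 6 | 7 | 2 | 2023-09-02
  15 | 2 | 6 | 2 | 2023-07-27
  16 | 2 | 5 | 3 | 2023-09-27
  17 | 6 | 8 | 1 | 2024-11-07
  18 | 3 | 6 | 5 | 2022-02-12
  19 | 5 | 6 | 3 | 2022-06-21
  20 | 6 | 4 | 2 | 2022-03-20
SELECT name, price FROM products WHERE price <= (SELECT MIN(price) FROM products)

Execution result:
name | price
Monitor | 47.37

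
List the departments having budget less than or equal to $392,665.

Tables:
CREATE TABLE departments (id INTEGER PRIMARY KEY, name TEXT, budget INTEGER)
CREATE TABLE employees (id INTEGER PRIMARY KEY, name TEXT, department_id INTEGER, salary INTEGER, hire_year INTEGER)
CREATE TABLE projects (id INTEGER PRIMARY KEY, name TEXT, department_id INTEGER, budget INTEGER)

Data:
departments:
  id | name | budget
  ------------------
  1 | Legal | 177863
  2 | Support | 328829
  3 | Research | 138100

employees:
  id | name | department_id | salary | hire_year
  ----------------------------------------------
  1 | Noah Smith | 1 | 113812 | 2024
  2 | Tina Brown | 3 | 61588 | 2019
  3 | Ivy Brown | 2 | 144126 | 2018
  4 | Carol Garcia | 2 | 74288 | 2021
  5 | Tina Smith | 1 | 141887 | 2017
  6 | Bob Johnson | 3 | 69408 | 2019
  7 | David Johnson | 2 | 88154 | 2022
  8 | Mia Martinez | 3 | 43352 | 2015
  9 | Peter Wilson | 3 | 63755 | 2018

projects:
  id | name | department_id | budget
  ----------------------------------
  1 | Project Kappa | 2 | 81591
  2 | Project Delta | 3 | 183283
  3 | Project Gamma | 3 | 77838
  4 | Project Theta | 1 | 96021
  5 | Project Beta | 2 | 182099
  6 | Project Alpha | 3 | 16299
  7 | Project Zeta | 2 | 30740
SELECT name, budget FROM departments WHERE budget <= 392665

Execution result:
name | budget
Legal | 177863
Support | 328829
Research | 138100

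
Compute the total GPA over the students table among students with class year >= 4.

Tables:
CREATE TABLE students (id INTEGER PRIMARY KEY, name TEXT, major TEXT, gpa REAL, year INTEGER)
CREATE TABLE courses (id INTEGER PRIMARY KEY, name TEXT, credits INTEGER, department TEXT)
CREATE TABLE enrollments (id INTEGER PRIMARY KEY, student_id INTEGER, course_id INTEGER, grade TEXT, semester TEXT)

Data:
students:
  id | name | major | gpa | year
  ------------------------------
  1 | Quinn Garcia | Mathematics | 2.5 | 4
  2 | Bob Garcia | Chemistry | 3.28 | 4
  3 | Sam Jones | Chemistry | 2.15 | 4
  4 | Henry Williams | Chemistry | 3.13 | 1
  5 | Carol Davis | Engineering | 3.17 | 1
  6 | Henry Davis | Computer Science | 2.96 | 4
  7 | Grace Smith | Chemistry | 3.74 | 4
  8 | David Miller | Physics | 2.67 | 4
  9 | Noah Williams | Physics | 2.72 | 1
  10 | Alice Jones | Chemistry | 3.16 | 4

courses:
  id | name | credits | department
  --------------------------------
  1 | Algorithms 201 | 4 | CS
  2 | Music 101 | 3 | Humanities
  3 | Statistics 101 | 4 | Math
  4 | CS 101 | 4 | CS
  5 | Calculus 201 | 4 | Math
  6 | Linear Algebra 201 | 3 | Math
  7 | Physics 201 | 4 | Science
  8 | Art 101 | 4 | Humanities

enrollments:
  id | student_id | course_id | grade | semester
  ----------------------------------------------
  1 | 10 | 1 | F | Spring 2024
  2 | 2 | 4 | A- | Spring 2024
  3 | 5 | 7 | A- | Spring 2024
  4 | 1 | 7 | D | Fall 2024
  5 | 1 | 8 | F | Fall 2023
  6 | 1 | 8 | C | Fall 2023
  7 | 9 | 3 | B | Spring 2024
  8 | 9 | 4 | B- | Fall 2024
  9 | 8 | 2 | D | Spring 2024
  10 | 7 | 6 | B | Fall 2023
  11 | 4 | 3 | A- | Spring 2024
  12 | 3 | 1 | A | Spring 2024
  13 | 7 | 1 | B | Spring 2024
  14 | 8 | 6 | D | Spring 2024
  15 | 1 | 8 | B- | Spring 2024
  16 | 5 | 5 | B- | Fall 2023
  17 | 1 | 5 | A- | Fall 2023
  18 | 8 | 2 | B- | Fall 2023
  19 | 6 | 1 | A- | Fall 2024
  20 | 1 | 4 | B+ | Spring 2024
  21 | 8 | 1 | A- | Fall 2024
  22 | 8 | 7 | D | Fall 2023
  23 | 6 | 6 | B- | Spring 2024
SELECT SUM(gpa) FROM students WHERE year >= 4

Execution result:
20.46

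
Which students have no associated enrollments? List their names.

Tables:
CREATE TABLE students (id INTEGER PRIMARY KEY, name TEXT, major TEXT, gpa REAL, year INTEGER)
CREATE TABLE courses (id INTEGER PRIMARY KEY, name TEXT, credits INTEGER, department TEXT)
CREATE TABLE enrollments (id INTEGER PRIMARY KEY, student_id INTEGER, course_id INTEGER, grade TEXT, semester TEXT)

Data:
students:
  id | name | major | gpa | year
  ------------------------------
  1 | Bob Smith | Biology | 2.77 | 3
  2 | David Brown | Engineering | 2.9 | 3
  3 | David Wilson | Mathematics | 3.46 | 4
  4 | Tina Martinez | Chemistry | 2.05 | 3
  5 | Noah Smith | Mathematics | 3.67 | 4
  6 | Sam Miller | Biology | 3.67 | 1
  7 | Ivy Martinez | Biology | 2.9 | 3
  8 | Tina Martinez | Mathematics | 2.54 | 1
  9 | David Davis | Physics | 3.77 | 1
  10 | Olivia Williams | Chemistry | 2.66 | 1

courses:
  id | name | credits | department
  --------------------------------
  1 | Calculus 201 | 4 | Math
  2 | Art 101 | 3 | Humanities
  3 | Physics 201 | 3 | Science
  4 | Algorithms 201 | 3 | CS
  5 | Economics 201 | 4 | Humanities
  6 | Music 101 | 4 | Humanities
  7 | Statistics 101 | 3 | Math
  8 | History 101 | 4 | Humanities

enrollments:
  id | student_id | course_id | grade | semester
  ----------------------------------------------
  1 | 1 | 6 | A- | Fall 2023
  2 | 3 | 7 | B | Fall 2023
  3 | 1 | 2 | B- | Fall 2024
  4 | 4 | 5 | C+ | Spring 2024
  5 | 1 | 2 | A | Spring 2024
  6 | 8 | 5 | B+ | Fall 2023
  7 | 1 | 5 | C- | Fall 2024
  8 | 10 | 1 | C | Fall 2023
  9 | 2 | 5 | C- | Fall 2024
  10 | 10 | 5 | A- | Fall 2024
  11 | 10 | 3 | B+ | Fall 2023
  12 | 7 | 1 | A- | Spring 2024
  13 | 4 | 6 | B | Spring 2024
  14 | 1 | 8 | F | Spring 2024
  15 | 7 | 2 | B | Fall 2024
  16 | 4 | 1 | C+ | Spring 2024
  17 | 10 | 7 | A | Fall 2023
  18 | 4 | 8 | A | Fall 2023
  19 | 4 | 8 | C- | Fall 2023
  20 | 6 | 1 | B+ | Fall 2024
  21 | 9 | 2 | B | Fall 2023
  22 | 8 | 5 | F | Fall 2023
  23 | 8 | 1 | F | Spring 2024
SELECT p.name FROM students p LEFT JOIN enrollments c ON c.student_id = p.id WHERE c.id IS NULL

Execution result:
Noah Smith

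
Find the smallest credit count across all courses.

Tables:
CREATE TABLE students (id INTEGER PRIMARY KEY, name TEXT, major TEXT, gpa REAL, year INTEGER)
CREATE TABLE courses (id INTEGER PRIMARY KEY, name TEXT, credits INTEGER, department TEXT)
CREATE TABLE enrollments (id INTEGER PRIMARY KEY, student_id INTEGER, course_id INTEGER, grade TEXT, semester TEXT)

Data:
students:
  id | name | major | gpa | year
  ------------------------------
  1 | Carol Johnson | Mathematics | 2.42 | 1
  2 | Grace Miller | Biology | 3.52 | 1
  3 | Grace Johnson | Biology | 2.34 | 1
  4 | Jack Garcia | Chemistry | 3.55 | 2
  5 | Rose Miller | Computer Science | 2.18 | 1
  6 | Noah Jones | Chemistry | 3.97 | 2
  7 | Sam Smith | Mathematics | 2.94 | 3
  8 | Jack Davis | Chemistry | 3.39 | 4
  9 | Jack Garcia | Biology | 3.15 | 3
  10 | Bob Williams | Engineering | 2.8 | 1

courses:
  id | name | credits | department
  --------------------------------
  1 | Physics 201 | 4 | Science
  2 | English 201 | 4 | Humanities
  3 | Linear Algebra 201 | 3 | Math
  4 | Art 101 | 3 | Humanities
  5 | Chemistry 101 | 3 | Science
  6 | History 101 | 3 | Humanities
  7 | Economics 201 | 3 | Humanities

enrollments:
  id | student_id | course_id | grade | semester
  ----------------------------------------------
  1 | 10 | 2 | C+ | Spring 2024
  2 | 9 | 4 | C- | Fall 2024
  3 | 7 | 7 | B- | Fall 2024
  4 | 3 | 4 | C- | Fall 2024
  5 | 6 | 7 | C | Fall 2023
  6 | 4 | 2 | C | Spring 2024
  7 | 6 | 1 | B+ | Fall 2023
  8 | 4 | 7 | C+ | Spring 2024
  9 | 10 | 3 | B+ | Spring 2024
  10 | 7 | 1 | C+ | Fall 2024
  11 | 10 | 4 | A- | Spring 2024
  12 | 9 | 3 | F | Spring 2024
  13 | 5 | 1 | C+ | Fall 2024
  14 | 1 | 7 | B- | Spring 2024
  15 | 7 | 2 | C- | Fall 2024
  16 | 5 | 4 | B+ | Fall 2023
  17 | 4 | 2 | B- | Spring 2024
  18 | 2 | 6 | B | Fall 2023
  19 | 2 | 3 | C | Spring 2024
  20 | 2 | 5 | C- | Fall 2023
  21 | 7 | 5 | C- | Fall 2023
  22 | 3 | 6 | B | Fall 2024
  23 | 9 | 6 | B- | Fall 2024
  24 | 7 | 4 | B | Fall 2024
SELECT MIN(credits) FROM courses

Execution result:
3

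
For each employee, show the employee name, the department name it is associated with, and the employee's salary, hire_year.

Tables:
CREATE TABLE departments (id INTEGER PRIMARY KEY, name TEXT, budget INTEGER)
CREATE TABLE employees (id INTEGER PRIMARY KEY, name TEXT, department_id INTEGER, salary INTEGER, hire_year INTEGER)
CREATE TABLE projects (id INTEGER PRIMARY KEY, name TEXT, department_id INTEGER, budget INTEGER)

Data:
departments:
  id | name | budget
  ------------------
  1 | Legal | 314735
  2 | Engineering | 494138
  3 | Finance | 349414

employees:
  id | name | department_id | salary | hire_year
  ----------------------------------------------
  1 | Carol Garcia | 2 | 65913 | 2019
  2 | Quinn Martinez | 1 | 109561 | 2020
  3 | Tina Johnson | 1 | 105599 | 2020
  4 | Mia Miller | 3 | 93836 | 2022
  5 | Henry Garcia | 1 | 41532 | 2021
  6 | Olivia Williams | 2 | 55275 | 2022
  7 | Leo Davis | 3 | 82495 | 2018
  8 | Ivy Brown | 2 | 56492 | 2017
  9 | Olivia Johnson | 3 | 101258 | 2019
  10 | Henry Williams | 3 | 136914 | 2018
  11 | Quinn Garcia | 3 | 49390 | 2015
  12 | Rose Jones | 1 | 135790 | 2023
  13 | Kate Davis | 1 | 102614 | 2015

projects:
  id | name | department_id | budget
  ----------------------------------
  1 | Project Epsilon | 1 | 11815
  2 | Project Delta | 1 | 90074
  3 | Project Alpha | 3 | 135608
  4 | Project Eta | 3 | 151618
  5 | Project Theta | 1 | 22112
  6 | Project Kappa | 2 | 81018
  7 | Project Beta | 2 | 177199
SELECT c.name, p.name AS department, c.salary, c.hire_year FROM employees c JOIN departments p ON c.department_id = p.id

Execution result:
name | department | salary | hire_year
Carol Garcia | Engineering | 65913 | 2019
Quinn Martinez | Legal | 109561 | 2020
Tina Johnson | Legal | 105599 | 2020
Mia Miller | Finance | 93836 | 2022
Henry Garcia | Legal | 41532 | 2021
Olivia Williams | Engineering | 55275 | 2022
Leo Davis | Finance | 82495 | 2018
Ivy Brown | Engineering | 56492 | 2017
Olivia Johnson | Finance | 101258 | 2019
Henry Williams | Finance | 136914 | 2018
Quinn Garcia | Finance | 49390 | 2015
Rose Jones | Legal | 135790 | 2023
Kate Davis | Legal | 102614 | 2015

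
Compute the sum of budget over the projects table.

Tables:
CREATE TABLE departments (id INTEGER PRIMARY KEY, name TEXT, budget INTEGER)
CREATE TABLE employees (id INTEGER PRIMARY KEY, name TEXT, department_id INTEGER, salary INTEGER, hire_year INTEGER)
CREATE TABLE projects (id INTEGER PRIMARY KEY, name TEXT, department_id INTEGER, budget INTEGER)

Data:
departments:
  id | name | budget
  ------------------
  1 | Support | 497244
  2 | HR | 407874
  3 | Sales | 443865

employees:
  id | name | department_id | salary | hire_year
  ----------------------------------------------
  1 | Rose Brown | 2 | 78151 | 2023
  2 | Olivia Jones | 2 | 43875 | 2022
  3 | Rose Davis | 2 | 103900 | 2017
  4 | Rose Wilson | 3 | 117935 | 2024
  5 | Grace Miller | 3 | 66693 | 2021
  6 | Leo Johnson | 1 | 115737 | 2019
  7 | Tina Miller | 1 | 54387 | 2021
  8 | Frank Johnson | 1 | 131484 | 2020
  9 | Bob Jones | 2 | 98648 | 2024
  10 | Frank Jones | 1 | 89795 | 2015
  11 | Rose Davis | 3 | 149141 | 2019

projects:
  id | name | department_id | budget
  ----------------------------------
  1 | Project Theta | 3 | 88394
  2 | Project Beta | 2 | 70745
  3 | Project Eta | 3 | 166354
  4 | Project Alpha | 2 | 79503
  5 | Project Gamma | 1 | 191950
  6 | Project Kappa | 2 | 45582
SELECT SUM(budget) FROM projects

Execution result:
642528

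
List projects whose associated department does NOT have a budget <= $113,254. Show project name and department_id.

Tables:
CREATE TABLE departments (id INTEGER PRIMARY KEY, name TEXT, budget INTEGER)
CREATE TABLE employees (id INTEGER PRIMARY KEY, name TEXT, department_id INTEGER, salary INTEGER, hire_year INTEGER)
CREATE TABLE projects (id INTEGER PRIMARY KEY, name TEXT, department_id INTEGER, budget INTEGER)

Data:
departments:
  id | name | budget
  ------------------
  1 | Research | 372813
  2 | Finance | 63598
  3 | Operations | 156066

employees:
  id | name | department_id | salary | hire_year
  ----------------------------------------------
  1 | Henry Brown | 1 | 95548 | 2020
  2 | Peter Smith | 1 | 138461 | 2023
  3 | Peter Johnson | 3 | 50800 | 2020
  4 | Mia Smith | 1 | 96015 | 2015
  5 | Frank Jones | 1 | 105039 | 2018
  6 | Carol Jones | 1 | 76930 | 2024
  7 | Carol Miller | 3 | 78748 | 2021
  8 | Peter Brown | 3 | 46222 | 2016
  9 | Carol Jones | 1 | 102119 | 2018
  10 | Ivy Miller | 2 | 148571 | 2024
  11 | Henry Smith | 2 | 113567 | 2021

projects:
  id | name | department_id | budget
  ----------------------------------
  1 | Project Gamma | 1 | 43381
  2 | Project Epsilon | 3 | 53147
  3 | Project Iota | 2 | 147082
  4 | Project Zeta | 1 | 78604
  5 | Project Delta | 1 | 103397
SELECT name, department_id FROM projects WHERE department_id NOT IN (SELECT id FROM departments WHERE budget <= 113254)

Execution result:
name | department_id
Project Gamma | 1
Project Epsilon | 3
Project Zeta | 1
Project Delta | 1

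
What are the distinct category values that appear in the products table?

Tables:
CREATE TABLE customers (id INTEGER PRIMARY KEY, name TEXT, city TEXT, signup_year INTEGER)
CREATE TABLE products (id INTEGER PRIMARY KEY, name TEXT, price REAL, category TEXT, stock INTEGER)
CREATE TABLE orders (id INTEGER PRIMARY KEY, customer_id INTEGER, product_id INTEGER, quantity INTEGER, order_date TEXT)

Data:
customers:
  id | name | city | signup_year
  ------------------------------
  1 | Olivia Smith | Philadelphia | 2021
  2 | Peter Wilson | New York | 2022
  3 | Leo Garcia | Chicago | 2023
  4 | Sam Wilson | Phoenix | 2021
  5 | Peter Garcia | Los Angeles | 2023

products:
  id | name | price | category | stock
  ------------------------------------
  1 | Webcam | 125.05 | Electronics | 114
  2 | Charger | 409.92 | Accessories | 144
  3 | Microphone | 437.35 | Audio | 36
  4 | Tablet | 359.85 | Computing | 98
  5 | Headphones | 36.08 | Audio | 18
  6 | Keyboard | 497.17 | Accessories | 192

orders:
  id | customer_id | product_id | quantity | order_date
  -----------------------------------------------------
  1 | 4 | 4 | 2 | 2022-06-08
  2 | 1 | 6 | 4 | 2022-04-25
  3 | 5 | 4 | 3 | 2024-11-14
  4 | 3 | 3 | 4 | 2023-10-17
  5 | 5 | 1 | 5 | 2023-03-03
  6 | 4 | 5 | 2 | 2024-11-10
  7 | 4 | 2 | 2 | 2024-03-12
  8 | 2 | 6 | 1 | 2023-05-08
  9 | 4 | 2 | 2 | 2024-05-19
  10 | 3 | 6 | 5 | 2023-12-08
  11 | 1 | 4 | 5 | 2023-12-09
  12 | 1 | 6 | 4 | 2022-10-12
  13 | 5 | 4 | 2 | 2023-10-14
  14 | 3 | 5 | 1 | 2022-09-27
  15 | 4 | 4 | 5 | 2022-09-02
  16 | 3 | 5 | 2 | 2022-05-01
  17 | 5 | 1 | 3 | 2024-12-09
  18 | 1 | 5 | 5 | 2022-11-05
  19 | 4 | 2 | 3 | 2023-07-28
SELECT DISTINCT category FROM products

Execution result:
category
Electronics
Accessories
Audio
Computing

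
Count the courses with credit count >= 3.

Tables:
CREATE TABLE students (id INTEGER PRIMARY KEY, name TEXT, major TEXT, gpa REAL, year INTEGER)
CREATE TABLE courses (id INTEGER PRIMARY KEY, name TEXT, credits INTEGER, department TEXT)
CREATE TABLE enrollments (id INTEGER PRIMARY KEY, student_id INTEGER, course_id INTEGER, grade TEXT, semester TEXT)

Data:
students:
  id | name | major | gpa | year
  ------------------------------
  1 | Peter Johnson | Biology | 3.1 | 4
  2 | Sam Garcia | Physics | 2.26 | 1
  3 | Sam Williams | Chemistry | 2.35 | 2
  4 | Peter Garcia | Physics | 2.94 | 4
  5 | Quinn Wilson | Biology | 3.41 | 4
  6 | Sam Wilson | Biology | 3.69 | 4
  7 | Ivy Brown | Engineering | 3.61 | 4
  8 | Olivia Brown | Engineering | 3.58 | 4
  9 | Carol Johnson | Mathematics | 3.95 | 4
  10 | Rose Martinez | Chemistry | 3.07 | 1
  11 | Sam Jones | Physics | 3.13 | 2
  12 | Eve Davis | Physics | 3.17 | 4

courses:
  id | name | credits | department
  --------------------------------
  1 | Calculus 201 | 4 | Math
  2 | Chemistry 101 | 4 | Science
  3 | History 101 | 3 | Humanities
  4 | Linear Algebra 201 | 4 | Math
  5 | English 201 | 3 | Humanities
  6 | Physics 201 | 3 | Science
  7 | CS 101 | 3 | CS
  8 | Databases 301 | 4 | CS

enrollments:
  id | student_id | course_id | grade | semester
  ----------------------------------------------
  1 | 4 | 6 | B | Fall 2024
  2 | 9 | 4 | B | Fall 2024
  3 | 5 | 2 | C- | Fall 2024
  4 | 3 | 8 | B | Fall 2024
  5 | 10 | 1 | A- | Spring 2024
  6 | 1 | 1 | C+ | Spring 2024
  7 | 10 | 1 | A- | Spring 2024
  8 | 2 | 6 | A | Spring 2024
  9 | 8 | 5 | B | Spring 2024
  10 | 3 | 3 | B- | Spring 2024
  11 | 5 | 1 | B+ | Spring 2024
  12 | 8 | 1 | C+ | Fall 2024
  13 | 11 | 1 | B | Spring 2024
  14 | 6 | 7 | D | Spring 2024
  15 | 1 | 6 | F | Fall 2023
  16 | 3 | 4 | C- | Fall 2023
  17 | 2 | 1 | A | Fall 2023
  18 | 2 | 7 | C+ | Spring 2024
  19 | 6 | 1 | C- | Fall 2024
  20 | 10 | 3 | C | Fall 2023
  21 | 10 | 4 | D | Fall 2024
SELECT COUNT(*) FROM courses WHERE credits >= 3

Execution result:
8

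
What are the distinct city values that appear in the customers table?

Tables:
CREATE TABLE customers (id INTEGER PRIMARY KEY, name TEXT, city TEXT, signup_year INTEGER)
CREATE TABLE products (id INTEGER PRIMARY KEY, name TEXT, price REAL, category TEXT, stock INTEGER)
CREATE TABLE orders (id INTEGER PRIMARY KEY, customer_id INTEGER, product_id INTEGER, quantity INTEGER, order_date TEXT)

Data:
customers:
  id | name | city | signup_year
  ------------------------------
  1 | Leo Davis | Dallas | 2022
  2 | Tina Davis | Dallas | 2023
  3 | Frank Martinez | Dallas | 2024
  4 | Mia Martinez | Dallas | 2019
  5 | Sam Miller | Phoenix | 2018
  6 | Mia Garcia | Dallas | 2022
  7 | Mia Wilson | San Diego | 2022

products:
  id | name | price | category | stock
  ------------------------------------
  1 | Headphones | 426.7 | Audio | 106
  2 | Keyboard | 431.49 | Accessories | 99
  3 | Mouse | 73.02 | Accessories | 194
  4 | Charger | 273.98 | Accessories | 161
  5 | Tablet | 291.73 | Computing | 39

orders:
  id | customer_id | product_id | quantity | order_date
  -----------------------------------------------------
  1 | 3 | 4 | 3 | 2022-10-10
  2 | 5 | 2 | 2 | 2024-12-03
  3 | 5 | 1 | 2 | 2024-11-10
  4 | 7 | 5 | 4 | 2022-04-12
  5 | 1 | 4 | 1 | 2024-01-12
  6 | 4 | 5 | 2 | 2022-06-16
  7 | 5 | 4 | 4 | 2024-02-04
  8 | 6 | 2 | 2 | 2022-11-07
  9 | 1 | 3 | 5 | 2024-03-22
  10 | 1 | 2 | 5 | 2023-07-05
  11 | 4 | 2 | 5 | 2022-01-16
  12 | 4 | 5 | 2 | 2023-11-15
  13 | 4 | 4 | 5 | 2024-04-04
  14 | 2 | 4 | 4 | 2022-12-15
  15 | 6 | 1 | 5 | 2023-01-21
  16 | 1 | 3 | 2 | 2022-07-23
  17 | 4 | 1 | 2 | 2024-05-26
SELECT DISTINCT city FROM customers

Execution result:
city
Dallas
Phoenix
San Diego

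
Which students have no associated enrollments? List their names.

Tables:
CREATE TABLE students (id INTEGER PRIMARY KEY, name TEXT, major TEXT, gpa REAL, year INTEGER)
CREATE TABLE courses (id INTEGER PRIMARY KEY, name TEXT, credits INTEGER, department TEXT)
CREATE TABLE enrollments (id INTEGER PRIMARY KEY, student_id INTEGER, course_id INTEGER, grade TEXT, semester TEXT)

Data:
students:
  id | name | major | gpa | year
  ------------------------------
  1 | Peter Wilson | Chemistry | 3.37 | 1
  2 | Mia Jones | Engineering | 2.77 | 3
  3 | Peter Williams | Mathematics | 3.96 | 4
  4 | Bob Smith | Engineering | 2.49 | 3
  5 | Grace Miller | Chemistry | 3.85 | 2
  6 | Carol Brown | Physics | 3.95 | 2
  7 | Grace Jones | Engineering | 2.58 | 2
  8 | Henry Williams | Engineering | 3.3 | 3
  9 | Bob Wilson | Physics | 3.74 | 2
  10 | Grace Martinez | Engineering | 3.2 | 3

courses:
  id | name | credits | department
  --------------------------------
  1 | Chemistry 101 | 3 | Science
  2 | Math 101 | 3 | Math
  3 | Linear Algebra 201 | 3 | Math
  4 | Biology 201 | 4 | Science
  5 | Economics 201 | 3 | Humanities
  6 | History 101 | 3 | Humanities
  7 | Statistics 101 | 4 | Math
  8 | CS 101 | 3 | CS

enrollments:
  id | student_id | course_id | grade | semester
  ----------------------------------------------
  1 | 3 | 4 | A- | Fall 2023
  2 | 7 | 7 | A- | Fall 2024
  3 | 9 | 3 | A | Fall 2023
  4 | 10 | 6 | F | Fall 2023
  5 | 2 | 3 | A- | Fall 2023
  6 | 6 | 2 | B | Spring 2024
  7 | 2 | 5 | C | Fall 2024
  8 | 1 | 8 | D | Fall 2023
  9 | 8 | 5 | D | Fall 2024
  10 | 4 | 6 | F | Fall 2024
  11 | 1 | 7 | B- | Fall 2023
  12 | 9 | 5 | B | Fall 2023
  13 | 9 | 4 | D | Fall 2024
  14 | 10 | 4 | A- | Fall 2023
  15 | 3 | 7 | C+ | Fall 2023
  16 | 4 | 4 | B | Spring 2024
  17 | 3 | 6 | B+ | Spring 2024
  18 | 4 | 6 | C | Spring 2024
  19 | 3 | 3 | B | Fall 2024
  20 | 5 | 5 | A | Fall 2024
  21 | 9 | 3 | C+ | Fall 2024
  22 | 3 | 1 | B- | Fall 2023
SELECT p.name FROM students p LEFT JOIN enrollments c ON c.student_id = p.id WHERE c.id IS NULL

Execution result:
(no rows)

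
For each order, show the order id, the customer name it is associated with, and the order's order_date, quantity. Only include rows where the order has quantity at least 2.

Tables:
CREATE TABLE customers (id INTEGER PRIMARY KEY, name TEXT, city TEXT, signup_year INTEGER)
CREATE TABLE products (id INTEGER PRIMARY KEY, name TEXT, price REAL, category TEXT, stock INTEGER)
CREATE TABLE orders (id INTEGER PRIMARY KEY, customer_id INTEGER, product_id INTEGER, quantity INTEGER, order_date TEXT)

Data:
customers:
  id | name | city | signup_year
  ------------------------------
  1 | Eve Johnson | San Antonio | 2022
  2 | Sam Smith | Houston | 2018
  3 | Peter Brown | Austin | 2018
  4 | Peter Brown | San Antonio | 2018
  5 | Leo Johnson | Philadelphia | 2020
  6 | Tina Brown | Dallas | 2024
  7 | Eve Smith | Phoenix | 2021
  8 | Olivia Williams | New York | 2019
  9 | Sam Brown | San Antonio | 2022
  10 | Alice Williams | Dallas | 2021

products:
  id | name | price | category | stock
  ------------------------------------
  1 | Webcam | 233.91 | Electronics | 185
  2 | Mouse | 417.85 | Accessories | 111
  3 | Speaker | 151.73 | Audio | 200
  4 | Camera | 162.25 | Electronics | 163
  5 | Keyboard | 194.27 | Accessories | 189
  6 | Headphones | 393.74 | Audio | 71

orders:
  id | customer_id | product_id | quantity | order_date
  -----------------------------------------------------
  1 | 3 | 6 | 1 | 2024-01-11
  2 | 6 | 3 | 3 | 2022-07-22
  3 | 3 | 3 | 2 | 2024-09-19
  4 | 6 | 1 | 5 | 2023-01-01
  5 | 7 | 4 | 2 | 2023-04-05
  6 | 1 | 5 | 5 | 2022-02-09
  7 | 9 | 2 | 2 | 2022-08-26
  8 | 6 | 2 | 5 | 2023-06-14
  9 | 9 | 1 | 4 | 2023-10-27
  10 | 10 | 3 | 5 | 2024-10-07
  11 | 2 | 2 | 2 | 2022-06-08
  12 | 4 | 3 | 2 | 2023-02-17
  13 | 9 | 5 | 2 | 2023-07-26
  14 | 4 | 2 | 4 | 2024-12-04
SELECT c.id, p.name AS customer, c.order_date, c.quantity FROM orders c JOIN customers p ON c.customer_id = p.id WHERE c.quantity >= 2

Execution result:
id | customer | order_date | quantity
2 | Tina Brown | 2022-07-22 | 3
3 | Peter Brown | 2024-09-19 | 2
4 | Tina Brown | 2023-01-01 | 5
5 | Eve Smith | 2023-04-05 | 2
6 | Eve Johnson | 2022-02-09 | 5
7 | Sam Brown | 2022-08-26 | 2
8 | Tina Brown | 2023-06-14 | 5
9 | Sam Brown | 2023-10-27 | 4
10 | Alice Williams | 2024-10-07 | 5
11 | Sam Smith | 2022-06-08 | 2
12 | Peter Brown | 2023-02-17 | 2
13 | Sam Brown | 2023-07-26 | 2
14 | Peter Brown | 2024-12-04 | 4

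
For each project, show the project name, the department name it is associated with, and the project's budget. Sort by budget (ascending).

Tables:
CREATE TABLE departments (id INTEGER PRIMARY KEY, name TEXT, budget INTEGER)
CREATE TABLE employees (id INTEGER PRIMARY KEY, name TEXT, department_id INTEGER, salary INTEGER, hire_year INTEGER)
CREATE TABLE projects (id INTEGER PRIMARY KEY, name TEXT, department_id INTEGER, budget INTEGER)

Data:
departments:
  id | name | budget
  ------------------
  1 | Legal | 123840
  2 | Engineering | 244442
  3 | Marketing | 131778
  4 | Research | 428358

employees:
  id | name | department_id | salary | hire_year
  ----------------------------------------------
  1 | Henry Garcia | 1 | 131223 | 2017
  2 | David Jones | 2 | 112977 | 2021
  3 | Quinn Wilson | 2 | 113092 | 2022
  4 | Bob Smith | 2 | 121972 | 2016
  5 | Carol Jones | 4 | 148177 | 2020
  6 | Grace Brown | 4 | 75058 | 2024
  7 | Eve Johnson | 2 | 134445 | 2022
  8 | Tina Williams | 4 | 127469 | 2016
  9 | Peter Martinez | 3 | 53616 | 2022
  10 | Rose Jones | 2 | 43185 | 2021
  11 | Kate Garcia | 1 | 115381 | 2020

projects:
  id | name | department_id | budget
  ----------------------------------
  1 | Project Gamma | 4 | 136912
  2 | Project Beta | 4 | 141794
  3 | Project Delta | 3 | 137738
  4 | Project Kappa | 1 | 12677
SELECT c.name, p.name AS department, c.budget FROM projects c JOIN departments p ON c.department_id = p.id ORDER BY c.budget ASC

Execution result:
name | department | budget
Project Kappa | Legal | 12677
Project Gamma | Research | 136912
Project Delta | Marketing | 137738
Project Beta | Research | 141794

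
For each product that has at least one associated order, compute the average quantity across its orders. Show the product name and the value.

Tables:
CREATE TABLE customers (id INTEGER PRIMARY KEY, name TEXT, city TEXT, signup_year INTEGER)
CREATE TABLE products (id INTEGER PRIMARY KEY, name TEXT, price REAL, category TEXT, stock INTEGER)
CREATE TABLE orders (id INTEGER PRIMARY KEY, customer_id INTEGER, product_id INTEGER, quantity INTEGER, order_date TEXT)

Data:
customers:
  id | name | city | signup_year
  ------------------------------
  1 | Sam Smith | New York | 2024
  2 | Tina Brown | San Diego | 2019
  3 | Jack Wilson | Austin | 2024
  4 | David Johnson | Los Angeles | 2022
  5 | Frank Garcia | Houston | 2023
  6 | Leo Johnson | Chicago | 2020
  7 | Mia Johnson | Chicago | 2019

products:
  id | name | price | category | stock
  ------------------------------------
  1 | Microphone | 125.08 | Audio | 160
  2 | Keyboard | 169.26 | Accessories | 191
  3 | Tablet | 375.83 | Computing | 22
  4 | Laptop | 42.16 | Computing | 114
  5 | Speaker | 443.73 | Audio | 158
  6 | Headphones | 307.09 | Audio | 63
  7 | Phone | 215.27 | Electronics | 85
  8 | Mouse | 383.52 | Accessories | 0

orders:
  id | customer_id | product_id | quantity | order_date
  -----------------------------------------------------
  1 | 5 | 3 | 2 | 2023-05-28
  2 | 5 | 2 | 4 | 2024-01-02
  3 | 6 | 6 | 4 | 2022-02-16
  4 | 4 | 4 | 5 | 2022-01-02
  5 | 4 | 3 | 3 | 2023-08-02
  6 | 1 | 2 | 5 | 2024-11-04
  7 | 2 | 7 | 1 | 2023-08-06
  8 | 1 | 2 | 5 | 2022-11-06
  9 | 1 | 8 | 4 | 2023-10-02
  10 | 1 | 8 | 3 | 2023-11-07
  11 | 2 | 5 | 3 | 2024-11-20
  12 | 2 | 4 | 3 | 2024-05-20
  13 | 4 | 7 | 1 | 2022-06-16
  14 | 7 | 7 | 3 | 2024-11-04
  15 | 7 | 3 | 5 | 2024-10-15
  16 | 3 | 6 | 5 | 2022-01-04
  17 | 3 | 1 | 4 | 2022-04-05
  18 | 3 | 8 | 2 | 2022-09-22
SELECT p.name, AVG(c.quantity) AS avg_quantity FROM orders c JOIN products p ON c.product_id = p.id GROUP BY p.id, p.name

Execution result:
name | avg_quantity
Microphone | 4.00
Keyboard | 4.67
Tablet | 3.33
Laptop | 4.00
Speaker | 3.00
Headphones | 4.50
Phone | 1.67
Mouse | 3.00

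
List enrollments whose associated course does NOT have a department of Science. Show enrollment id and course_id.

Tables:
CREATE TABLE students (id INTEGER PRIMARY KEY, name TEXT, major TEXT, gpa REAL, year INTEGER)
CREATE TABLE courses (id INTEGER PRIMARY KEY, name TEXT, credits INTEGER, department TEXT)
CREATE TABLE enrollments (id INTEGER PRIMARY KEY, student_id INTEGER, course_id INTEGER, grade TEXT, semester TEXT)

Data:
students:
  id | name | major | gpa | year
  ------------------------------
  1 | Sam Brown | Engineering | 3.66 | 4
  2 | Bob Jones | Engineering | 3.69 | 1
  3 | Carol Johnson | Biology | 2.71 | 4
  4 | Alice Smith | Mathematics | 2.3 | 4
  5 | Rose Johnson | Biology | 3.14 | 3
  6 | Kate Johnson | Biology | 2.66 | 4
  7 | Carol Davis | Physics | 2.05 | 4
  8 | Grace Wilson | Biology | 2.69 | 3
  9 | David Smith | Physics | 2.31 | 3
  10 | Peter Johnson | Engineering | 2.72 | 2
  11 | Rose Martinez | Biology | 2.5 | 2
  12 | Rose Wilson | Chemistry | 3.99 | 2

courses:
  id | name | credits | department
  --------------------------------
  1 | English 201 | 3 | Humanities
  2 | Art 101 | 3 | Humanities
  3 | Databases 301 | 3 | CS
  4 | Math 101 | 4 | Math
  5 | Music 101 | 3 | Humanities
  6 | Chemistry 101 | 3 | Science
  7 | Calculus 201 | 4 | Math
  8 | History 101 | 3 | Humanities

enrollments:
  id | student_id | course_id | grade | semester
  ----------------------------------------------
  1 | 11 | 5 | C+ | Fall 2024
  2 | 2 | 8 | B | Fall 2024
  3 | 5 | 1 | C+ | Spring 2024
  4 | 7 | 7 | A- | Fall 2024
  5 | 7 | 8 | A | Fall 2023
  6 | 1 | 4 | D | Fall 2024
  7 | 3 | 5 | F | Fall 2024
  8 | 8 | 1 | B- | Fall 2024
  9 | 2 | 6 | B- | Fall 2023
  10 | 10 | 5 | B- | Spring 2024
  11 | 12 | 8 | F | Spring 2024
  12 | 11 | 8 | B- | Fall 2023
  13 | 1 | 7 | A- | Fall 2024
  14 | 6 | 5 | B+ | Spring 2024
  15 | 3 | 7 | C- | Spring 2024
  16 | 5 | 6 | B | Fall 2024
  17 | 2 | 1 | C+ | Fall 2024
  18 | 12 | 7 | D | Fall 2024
SELECT id, course_id FROM enrollments WHERE course_id NOT IN (SELECT id FROM courses WHERE department = 'Science')

Execution result:
id | course_id
1 | 5
2 | 8
3 | 1
4 | 7
5 | 8
6 | 4
7 | 5
8 | 1
10 | 5
11 | 8
12 | 8
13 | 7
14 | 5
15 | 7
17 | 1
18 | 7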